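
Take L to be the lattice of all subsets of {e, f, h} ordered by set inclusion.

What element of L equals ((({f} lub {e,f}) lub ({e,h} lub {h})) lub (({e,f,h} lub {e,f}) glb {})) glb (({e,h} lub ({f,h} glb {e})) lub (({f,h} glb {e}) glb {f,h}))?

{e,h}

{f} ∨ {e,f} = {e,f}
{e,h} ∨ {h} = {e,h}
{e,f} ∨ {e,h} = {e,f,h}
{e,f,h} ∨ {e,f} = {e,f,h}
{e,f,h} ∧ {} = {}
{e,f,h} ∨ {} = {e,f,h}
{f,h} ∧ {e} = {}
{e,h} ∨ {} = {e,h}
{f,h} ∧ {e} = {}
{} ∧ {f,h} = {}
{e,h} ∨ {} = {e,h}
{e,f,h} ∧ {e,h} = {e,h}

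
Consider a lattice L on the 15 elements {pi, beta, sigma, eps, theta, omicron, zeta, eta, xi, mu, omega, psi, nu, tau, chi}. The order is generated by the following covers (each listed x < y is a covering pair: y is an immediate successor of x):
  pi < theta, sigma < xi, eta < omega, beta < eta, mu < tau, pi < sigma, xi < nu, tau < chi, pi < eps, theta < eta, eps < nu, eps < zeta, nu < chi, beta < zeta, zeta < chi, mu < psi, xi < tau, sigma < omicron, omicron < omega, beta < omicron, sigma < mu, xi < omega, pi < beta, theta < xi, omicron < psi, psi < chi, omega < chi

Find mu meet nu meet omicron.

sigma

Common lower bounds of {mu, nu, omicron}: pi, sigma.
The greatest among these is sigma.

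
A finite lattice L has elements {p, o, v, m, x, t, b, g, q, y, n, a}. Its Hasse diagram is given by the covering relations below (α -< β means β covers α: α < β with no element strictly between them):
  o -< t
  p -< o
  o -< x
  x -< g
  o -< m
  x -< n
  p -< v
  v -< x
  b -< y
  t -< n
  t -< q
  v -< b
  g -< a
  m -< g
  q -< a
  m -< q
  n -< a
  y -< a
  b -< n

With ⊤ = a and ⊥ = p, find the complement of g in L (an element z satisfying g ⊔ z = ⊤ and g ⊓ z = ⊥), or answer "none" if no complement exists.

For every candidate z, either g ∨ z ≠ a or g ∧ z ≠ p; no complement exists.

none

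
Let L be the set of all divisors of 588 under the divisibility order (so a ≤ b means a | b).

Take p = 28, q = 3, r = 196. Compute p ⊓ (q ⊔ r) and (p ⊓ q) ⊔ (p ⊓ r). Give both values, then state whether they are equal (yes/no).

28; 28; yes

q ⊔ r = 588, so p ⊓ (q ⊔ r) = 28 ⊓ 588 = 28.
p ⊓ q = 1 and p ⊓ r = 28, so (p ⊓ q) ⊔ (p ⊓ r) = 1 ⊔ 28 = 28.
Equal: yes.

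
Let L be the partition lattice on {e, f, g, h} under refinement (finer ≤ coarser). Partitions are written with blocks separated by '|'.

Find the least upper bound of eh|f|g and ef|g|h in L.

Common upper bounds of {eh|f|g, ef|g|h}: efgh, efh|g.
The least among these is efh|g.

efh|g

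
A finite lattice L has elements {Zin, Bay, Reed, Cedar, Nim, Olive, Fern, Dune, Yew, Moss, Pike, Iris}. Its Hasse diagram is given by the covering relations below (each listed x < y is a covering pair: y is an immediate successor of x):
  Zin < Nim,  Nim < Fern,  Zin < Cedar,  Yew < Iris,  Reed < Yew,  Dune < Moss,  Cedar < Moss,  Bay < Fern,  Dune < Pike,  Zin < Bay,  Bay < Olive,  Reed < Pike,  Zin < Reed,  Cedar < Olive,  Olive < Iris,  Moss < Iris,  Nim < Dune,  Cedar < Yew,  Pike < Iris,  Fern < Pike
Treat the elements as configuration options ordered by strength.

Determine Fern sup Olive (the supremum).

Common upper bounds of {Fern, Olive}: Iris.
The least among these is Iris.

Iris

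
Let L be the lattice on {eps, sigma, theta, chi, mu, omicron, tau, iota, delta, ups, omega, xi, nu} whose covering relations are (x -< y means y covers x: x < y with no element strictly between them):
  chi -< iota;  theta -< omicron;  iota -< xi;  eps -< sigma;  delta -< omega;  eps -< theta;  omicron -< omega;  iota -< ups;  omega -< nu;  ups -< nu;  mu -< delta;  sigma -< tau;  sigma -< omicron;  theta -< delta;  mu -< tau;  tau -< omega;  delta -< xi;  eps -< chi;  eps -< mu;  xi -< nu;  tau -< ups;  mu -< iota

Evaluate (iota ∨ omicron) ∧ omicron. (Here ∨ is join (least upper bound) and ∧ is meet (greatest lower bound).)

iota ∨ omicron = nu
nu ∧ omicron = omicron

omicron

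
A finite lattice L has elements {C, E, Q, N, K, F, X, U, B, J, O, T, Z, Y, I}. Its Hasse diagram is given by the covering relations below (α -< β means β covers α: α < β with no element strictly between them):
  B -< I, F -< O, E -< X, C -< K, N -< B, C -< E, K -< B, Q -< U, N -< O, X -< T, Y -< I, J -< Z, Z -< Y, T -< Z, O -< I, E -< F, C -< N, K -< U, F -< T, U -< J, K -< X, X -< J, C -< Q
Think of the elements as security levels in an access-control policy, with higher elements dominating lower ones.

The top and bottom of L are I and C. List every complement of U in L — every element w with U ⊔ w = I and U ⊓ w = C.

Need w with U ∨ w = I and U ∧ w = C.
Checking each element gives: N, O.

N, O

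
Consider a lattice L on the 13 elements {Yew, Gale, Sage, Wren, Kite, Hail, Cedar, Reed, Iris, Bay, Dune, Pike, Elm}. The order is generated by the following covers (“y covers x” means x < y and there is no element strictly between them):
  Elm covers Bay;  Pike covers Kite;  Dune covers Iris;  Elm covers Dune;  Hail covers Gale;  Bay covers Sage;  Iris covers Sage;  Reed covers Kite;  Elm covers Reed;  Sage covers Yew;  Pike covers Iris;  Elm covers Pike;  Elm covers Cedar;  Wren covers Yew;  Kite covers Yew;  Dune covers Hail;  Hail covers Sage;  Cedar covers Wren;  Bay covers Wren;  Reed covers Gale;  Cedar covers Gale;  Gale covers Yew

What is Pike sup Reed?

Common upper bounds of {Pike, Reed}: Elm.
The least among these is Elm.

Elm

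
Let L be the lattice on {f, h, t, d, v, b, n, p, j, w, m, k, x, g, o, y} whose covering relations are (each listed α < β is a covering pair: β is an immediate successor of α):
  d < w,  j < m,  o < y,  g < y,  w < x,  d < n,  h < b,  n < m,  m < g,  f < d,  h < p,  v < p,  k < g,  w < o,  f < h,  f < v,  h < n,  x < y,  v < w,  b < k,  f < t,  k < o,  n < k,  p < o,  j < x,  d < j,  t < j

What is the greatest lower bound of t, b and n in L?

Common lower bounds of {t, b, n}: f.
The greatest among these is f.

f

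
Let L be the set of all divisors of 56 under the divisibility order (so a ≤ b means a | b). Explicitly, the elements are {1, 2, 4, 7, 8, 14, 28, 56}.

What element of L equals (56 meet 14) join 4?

28

56 ∧ 14 = 14
14 ∨ 4 = 28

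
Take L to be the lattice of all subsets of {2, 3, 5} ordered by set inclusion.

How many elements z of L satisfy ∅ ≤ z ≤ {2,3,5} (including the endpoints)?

The interval [∅, {2,3,5}] = {{2,3,5}, {2,3}, {2,5}, {2}, {3,5}, {3}, {5}, ∅}, which has 8 elements.

8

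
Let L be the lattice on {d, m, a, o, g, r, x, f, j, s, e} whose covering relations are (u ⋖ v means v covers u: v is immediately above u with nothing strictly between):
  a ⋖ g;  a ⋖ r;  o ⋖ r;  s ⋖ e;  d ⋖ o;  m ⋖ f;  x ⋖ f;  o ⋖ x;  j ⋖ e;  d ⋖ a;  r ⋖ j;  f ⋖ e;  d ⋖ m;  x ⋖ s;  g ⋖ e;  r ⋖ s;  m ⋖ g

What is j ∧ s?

Common lower bounds of {j, s}: a, d, o, r.
The greatest among these is r.

r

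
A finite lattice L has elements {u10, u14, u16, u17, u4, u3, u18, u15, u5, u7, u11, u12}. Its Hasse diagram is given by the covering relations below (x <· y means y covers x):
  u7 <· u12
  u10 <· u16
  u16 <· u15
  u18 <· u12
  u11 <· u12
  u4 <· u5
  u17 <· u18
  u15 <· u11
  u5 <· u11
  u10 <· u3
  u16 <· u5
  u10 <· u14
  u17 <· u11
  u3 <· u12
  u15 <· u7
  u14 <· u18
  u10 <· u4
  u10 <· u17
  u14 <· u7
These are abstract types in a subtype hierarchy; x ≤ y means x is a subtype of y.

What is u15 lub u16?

Common upper bounds of {u15, u16}: u11, u12, u15, u7.
The least among these is u15.

u15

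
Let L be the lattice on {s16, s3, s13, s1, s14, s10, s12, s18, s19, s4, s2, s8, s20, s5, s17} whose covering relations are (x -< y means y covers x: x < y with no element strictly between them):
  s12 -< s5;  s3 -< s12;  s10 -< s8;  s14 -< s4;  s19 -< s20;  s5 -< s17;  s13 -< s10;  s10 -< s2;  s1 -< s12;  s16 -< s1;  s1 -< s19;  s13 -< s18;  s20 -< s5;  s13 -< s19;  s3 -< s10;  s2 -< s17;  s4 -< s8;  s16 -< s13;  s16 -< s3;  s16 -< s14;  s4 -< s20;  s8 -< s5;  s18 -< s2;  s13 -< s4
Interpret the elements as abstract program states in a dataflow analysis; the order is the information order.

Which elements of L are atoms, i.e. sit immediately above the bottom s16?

s1, s13, s14, s3

The atoms are exactly the elements that cover s16: s1, s13, s14, s3.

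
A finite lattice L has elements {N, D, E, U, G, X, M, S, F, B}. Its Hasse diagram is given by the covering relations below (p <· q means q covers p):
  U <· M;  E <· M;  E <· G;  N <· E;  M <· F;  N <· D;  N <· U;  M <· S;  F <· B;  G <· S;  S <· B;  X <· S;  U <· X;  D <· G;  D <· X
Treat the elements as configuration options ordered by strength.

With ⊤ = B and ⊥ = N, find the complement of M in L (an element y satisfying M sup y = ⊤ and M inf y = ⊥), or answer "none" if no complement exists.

For every candidate y, either M ∨ y ≠ B or M ∧ y ≠ N; no complement exists.

none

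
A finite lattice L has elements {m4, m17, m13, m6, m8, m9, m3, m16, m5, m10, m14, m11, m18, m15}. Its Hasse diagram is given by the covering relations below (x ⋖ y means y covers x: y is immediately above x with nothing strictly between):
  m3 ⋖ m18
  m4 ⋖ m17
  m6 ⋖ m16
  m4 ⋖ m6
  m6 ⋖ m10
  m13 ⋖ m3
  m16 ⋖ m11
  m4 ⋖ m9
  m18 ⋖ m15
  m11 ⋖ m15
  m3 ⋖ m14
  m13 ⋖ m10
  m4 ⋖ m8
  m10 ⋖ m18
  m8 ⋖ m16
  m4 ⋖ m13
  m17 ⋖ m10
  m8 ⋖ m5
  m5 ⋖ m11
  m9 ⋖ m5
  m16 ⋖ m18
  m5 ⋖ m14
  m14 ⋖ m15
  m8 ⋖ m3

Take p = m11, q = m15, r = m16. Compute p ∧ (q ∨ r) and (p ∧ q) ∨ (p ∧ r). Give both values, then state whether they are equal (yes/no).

q ∨ r = m15, so p ∧ (q ∨ r) = m11 ∧ m15 = m11.
p ∧ q = m11 and p ∧ r = m16, so (p ∧ q) ∨ (p ∧ r) = m11 ∨ m16 = m11.
Equal: yes.

m11; m11; yes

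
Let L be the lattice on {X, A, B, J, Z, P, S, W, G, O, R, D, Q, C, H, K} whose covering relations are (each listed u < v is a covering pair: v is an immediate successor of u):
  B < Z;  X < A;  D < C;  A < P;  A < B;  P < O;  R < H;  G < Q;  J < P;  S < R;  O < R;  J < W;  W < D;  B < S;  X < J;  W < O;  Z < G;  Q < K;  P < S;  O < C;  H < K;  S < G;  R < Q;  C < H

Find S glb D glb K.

J

Common lower bounds of {S, D, K}: J, X.
The greatest among these is J.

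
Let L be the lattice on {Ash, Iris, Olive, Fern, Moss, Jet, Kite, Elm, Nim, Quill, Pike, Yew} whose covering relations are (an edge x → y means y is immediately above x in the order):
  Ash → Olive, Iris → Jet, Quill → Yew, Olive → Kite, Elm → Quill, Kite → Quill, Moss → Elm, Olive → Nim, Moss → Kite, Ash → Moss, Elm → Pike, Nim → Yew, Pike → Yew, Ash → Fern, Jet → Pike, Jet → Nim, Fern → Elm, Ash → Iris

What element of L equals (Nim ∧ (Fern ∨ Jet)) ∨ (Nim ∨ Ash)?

Fern ∨ Jet = Pike
Nim ∧ Pike = Jet
Nim ∨ Ash = Nim
Jet ∨ Nim = Nim

Nim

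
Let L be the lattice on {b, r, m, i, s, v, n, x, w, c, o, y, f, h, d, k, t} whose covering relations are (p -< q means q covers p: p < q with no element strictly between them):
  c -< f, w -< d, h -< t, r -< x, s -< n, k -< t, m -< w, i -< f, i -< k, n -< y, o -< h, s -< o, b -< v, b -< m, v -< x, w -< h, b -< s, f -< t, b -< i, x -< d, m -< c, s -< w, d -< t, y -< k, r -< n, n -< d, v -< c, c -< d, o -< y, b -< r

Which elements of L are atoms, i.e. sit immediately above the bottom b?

The atoms are exactly the elements that cover b: i, m, r, s, v.

i, m, r, s, v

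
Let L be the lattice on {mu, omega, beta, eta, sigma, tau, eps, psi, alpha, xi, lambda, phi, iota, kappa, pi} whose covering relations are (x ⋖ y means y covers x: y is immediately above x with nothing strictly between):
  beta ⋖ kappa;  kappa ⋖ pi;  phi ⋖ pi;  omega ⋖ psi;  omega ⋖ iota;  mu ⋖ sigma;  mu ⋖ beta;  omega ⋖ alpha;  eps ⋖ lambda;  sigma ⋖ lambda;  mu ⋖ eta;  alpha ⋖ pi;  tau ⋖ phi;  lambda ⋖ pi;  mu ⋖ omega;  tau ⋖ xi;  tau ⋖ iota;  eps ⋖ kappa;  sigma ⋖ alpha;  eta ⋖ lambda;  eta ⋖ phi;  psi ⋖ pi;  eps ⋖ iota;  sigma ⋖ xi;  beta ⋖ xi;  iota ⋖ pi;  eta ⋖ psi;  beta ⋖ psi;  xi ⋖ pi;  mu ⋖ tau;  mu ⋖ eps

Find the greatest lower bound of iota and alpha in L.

Common lower bounds of {iota, alpha}: mu, omega.
The greatest among these is omega.

omega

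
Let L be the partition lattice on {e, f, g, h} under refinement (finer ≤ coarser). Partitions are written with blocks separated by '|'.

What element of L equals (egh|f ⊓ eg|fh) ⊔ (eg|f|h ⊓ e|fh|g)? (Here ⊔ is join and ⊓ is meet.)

egh|f ∧ eg|fh = eg|f|h
eg|f|h ∧ e|fh|g = e|f|g|h
eg|f|h ∨ e|f|g|h = eg|f|h

eg|f|h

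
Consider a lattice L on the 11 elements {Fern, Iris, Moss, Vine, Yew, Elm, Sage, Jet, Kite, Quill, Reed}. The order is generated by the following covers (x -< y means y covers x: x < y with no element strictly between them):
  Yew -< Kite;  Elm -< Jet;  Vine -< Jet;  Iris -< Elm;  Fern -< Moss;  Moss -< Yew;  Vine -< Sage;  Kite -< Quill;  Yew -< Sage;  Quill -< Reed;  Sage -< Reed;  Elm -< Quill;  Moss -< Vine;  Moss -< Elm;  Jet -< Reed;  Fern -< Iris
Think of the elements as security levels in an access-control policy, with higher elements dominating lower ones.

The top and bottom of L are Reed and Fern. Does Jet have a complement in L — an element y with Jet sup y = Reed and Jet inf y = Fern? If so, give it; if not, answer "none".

none

For every candidate y, either Jet ∨ y ≠ Reed or Jet ∧ y ≠ Fern; no complement exists.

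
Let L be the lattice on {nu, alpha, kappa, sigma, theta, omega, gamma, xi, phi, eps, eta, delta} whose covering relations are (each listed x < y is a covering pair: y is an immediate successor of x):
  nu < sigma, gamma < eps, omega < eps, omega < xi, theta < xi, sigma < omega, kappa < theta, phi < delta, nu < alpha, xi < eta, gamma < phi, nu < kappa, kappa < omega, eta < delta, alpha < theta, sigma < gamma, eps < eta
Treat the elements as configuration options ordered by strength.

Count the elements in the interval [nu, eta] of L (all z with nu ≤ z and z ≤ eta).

The interval [nu, eta] = {alpha, eps, eta, gamma, kappa, nu, omega, sigma, theta, xi}, which has 10 elements.

10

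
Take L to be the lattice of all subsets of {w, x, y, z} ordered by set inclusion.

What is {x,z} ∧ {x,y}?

Under ⊆, meet is intersection: {x,z} ∩ {x,y} = {x}.

{x}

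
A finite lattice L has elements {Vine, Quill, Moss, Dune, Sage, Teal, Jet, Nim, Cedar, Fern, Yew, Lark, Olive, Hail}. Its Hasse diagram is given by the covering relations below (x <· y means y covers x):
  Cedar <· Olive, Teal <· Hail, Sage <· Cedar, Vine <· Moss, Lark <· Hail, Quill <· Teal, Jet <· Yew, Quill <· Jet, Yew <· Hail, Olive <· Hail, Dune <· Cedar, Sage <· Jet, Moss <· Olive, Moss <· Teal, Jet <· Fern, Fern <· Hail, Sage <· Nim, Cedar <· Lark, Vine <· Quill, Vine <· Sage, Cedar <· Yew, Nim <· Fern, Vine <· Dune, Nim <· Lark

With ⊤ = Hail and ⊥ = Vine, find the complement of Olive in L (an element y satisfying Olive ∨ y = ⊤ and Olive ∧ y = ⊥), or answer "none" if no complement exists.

Quill

Need y with Olive ∨ y = Hail and Olive ∧ y = Vine.
Checking each element gives: Quill.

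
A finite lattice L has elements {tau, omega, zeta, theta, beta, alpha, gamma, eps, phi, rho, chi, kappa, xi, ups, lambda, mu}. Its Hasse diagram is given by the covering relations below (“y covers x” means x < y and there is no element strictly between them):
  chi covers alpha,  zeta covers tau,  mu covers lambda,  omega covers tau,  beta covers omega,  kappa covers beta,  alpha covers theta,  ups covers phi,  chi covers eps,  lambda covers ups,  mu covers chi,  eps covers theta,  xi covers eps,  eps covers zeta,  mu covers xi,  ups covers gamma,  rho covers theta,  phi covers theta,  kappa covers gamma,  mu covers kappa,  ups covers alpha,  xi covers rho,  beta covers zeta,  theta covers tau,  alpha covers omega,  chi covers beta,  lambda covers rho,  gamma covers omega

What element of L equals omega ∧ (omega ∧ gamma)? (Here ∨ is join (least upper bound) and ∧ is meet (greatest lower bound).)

omega

omega ∧ gamma = omega
omega ∧ omega = omega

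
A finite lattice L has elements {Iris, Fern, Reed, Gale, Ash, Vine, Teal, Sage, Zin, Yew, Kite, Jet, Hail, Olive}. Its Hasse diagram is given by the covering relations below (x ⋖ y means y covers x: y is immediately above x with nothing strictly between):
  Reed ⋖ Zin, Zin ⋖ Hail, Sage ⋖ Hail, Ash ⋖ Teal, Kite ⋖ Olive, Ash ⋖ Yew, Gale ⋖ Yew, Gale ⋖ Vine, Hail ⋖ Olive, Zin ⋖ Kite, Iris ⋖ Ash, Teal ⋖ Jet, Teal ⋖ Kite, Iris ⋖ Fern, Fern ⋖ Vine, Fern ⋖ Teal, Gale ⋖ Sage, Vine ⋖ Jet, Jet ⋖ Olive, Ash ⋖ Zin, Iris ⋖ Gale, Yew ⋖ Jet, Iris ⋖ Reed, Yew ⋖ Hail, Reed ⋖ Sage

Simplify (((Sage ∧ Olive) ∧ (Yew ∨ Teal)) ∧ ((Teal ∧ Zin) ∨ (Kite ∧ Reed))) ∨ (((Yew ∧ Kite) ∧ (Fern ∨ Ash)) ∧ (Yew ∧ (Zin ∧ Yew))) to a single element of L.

Sage ∧ Olive = Sage
Yew ∨ Teal = Jet
Sage ∧ Jet = Gale
Teal ∧ Zin = Ash
Kite ∧ Reed = Reed
Ash ∨ Reed = Zin
Gale ∧ Zin = Iris
Yew ∧ Kite = Ash
Fern ∨ Ash = Teal
Ash ∧ Teal = Ash
Zin ∧ Yew = Ash
Yew ∧ Ash = Ash
Ash ∧ Ash = Ash
Iris ∨ Ash = Ash

Ash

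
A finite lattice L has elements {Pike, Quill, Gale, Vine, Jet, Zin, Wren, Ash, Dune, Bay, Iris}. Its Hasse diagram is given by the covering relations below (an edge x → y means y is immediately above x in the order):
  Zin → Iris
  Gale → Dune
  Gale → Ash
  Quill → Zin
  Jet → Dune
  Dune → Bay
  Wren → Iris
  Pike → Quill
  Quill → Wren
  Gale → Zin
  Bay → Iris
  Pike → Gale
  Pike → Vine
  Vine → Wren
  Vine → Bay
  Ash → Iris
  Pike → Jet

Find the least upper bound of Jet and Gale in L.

Dune

Common upper bounds of {Jet, Gale}: Bay, Dune, Iris.
The least among these is Dune.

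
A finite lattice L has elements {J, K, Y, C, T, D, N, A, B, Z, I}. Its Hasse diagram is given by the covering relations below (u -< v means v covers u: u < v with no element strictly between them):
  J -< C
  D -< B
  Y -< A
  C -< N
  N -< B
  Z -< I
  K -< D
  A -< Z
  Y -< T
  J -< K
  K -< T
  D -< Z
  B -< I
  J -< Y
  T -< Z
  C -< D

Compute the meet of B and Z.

D

Common lower bounds of {B, Z}: C, D, J, K.
The greatest among these is D.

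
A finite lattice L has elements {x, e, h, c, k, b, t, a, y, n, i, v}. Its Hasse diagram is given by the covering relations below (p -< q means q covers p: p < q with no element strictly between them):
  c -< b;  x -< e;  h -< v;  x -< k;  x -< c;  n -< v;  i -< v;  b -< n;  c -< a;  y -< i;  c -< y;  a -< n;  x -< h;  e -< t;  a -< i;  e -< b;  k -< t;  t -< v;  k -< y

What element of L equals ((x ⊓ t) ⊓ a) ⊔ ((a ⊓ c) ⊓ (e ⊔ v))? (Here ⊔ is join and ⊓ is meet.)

x ∧ t = x
x ∧ a = x
a ∧ c = c
e ∨ v = v
c ∧ v = c
x ∨ c = c

c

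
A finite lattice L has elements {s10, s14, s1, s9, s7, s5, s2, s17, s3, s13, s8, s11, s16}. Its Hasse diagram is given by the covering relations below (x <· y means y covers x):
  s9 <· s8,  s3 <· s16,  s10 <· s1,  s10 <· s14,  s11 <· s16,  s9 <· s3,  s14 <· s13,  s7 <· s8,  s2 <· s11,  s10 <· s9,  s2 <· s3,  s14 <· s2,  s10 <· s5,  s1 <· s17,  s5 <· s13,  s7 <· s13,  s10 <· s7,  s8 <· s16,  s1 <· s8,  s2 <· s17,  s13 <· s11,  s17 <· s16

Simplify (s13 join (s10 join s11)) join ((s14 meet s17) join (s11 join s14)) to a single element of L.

s10 ∨ s11 = s11
s13 ∨ s11 = s11
s14 ∧ s17 = s14
s11 ∨ s14 = s11
s14 ∨ s11 = s11
s11 ∨ s11 = s11

s11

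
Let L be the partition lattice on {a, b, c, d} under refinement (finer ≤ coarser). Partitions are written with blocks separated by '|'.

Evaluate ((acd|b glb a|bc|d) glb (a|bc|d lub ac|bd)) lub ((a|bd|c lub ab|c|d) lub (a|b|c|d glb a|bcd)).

abd|c

acd|b ∧ a|bc|d = a|b|c|d
a|bc|d ∨ ac|bd = abcd
a|b|c|d ∧ abcd = a|b|c|d
a|bd|c ∨ ab|c|d = abd|c
a|b|c|d ∧ a|bcd = a|b|c|d
abd|c ∨ a|b|c|d = abd|c
a|b|c|d ∨ abd|c = abd|c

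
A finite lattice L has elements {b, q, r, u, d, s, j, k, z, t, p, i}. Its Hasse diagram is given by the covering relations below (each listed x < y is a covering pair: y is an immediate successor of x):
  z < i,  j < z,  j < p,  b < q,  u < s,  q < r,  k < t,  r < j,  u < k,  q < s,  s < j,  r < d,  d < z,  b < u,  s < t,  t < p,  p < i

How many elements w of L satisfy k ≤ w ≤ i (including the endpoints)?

4

The interval [k, i] = {i, k, p, t}, which has 4 elements.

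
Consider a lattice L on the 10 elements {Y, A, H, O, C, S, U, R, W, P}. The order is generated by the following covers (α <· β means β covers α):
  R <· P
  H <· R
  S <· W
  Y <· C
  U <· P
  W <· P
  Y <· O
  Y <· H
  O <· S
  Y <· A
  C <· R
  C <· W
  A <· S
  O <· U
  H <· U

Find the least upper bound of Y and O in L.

Common upper bounds of {Y, O}: O, P, S, U, W.
The least among these is O.

O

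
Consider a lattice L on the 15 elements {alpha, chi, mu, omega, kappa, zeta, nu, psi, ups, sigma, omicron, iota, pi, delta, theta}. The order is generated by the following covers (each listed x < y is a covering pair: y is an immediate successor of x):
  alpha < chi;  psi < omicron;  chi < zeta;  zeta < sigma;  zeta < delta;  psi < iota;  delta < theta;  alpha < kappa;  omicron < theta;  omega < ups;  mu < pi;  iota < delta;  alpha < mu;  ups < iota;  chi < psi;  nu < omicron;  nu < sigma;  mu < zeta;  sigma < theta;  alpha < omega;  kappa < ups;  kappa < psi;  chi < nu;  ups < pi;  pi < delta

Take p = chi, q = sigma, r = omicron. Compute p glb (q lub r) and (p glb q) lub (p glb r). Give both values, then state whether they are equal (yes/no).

chi; chi; yes

q lub r = theta, so p glb (q lub r) = chi glb theta = chi.
p glb q = chi and p glb r = chi, so (p glb q) lub (p glb r) = chi lub chi = chi.
Equal: yes.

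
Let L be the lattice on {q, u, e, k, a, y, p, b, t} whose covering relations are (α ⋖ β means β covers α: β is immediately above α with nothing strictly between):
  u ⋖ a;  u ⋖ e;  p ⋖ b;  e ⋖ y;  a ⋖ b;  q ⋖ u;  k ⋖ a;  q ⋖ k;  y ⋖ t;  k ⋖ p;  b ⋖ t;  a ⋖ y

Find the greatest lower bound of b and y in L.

Common lower bounds of {b, y}: a, k, q, u.
The greatest among these is a.

a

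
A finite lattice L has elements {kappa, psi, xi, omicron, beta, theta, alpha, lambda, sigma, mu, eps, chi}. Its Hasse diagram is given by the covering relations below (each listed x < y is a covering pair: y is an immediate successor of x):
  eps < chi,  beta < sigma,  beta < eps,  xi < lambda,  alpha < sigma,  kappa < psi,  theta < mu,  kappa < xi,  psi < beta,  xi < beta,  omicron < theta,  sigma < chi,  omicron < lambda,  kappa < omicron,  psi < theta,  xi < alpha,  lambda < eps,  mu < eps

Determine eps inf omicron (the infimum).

Common lower bounds of {eps, omicron}: kappa, omicron.
The greatest among these is omicron.

omicron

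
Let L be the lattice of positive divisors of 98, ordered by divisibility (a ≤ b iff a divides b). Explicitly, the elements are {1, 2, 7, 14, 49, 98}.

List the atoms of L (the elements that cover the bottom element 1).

The atoms are exactly the elements that cover 1: 2, 7.

2, 7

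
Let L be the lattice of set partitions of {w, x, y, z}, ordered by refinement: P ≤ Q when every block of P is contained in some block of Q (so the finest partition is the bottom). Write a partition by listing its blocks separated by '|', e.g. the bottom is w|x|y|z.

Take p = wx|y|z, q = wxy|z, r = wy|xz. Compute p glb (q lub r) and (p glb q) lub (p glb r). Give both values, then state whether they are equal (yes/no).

q lub r = wxyz, so p glb (q lub r) = wx|y|z glb wxyz = wx|y|z.
p glb q = wx|y|z and p glb r = w|x|y|z, so (p glb q) lub (p glb r) = wx|y|z lub w|x|y|z = wx|y|z.
Equal: yes.

wx|y|z; wx|y|z; yes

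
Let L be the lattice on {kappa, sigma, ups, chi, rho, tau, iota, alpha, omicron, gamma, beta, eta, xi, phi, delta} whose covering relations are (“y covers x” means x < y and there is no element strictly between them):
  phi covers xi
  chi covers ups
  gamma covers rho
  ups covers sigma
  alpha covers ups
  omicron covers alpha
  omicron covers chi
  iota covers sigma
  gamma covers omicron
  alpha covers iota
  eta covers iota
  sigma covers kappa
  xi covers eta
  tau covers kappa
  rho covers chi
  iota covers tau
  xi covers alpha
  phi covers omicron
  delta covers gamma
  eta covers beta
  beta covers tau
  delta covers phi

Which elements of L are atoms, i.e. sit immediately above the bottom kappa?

sigma, tau

The atoms are exactly the elements that cover kappa: sigma, tau.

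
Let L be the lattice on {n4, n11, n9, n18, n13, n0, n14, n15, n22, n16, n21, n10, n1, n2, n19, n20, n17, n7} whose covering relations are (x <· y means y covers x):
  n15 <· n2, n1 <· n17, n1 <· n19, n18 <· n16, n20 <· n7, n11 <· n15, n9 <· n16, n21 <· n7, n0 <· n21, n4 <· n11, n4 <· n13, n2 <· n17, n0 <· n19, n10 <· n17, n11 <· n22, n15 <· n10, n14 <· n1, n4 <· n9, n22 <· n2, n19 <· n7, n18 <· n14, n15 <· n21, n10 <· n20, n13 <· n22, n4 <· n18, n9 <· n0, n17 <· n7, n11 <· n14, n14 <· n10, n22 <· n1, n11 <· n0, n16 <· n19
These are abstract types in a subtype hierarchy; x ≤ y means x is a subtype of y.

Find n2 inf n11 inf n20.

Common lower bounds of {n2, n11, n20}: n11, n4.
The greatest among these is n11.

n11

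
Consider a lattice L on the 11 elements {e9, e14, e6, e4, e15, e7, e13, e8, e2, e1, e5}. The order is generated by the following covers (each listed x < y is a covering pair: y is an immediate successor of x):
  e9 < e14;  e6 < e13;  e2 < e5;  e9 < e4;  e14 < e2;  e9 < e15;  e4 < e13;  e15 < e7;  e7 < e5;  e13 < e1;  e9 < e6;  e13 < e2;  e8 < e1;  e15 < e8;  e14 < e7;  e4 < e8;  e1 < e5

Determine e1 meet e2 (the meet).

e13

Common lower bounds of {e1, e2}: e13, e4, e6, e9.
The greatest among these is e13.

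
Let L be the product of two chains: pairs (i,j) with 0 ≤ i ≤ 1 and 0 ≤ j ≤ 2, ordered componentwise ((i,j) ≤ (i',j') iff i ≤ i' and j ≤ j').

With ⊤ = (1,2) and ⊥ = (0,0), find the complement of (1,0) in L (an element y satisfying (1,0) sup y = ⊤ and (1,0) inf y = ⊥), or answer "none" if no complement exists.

Need y with (1,0) ∨ y = (1,2) and (1,0) ∧ y = (0,0).
Checking each element gives: (0,2).

(0,2)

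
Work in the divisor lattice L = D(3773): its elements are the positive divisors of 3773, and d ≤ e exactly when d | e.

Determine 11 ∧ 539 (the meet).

11

In the divisibility order, the meet is the greatest common divisor: gcd(11, 539) = 11.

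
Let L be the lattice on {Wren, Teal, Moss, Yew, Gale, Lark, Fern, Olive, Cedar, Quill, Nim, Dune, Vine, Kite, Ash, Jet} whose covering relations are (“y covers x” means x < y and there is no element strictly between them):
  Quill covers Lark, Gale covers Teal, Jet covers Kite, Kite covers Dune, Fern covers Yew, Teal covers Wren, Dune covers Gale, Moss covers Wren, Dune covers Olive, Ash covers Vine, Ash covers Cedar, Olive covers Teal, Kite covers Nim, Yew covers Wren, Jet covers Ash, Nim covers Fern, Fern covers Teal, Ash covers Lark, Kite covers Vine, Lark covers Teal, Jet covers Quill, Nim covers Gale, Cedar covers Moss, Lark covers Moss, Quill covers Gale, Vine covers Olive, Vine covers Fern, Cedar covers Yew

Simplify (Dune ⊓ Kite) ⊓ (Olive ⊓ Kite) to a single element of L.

Dune ∧ Kite = Dune
Olive ∧ Kite = Olive
Dune ∧ Olive = Olive

Olive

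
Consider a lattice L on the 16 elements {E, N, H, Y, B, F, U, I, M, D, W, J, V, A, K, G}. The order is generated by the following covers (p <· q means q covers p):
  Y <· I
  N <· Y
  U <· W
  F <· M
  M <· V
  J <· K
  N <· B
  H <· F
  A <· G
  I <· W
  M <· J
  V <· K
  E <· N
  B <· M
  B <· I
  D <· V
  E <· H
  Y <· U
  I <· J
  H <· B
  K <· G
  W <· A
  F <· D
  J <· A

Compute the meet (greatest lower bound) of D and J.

Common lower bounds of {D, J}: E, F, H.
The greatest among these is F.

F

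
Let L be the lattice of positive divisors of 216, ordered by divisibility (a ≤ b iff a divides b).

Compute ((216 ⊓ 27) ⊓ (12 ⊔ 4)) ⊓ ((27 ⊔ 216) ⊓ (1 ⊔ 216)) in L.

3

216 ∧ 27 = 27
12 ∨ 4 = 12
27 ∧ 12 = 3
27 ∨ 216 = 216
1 ∨ 216 = 216
216 ∧ 216 = 216
3 ∧ 216 = 3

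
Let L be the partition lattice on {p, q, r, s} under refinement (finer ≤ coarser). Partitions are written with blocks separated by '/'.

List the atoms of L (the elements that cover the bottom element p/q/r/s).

p/q/rs, p/qr/s, p/qs/r, pq/r/s, pr/q/s, ps/q/r

The atoms are exactly the elements that cover p/q/r/s: p/q/rs, p/qr/s, p/qs/r, pq/r/s, pr/q/s, ps/q/r.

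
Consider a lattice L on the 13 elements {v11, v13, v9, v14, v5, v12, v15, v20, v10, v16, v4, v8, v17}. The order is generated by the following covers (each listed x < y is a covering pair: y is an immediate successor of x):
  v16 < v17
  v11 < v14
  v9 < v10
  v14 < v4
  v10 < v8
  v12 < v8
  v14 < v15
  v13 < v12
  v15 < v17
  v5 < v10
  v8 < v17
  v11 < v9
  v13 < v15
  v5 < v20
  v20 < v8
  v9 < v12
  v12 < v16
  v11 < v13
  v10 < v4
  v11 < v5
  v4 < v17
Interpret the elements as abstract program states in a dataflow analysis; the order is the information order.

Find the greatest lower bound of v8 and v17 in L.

Common lower bounds of {v8, v17}: v10, v11, v12, v13, v20, v5, v8, v9.
The greatest among these is v8.

v8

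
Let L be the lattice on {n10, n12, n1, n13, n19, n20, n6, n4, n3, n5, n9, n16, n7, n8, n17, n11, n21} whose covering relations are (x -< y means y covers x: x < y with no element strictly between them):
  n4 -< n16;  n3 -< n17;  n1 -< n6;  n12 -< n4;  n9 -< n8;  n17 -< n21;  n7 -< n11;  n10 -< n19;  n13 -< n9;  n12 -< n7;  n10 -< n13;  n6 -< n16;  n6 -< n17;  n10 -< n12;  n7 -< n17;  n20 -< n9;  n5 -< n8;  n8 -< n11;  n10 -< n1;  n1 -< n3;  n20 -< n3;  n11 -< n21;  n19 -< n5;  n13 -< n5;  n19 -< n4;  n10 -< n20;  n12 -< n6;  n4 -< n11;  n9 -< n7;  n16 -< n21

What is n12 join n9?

n7

Common upper bounds of {n12, n9}: n11, n17, n21, n7.
The least among these is n7.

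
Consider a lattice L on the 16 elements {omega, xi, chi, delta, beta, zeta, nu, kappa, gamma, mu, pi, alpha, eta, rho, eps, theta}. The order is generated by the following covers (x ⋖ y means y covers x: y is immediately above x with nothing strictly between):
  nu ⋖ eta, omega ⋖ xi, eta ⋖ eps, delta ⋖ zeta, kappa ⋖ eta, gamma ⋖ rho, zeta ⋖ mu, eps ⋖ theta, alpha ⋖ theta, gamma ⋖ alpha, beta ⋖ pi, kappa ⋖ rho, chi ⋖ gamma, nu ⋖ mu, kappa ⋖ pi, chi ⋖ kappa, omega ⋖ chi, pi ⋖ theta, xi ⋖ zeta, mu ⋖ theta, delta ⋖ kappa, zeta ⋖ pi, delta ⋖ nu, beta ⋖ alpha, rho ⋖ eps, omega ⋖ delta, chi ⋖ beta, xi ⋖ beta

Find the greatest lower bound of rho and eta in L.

Common lower bounds of {rho, eta}: chi, delta, kappa, omega.
The greatest among these is kappa.

kappa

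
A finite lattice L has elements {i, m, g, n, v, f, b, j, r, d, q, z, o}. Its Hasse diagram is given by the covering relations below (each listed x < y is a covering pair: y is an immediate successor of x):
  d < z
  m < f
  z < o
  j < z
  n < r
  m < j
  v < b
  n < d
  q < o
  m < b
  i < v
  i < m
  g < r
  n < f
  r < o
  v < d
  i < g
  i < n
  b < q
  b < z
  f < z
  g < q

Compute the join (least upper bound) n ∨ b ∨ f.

z

Common upper bounds of {n, b, f}: o, z.
The least among these is z.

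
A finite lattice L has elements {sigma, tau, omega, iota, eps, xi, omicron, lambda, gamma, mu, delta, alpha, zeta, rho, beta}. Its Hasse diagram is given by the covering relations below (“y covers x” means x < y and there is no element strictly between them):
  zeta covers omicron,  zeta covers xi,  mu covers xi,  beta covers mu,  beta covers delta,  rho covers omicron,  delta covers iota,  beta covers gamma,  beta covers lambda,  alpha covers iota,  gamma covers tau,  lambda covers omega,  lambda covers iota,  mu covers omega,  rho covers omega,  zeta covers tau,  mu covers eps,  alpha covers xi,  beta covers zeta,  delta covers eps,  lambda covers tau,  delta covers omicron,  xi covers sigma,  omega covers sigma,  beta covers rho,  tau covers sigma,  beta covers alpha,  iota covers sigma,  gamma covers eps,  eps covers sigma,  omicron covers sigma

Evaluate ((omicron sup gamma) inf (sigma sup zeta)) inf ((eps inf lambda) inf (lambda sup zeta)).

sigma

omicron ∨ gamma = beta
sigma ∨ zeta = zeta
beta ∧ zeta = zeta
eps ∧ lambda = sigma
lambda ∨ zeta = beta
sigma ∧ beta = sigma
zeta ∧ sigma = sigma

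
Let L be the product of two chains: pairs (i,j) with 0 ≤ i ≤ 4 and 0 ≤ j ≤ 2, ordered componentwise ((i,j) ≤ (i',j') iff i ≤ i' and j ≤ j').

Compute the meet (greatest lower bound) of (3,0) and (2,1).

(2,0)

In a product of chains, the meet is componentwise min, giving (2,0).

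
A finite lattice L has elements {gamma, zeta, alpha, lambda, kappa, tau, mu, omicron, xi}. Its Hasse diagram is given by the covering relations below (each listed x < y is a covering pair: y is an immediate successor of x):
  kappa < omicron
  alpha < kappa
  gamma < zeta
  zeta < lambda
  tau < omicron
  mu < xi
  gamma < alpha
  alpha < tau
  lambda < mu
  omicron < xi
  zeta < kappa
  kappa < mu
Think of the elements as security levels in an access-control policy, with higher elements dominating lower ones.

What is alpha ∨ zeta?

Common upper bounds of {alpha, zeta}: kappa, mu, omicron, xi.
The least among these is kappa.

kappa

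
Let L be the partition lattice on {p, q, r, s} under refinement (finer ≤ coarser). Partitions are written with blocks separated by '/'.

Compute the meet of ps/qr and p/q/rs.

p/q/r/s

The meet (common refinement) of ps/qr and p/q/rs intersects blocks pairwise, giving p/q/r/s.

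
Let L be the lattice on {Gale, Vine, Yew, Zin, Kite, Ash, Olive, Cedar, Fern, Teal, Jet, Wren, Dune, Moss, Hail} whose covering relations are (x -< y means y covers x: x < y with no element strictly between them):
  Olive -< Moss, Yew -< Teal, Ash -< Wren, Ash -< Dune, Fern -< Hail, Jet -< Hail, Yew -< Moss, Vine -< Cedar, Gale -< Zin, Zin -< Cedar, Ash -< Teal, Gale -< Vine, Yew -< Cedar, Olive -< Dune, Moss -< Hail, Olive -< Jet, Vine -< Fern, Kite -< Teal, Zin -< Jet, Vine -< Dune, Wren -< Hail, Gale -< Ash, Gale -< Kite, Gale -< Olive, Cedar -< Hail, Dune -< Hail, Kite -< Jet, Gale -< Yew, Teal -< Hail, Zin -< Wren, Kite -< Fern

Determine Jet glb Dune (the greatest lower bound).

Common lower bounds of {Jet, Dune}: Gale, Olive.
The greatest among these is Olive.

Olive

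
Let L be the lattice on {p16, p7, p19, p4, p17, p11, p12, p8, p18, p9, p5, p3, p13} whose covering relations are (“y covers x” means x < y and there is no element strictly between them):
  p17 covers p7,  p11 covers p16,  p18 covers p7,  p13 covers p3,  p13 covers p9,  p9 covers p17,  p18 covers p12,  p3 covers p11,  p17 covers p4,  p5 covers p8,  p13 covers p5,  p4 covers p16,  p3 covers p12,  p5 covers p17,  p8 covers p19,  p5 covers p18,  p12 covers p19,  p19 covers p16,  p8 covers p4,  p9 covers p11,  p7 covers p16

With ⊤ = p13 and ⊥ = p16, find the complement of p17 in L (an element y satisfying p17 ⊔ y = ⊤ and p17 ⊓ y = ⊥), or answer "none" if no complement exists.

p3

Need y with p17 ∨ y = p13 and p17 ∧ y = p16.
Checking each element gives: p3.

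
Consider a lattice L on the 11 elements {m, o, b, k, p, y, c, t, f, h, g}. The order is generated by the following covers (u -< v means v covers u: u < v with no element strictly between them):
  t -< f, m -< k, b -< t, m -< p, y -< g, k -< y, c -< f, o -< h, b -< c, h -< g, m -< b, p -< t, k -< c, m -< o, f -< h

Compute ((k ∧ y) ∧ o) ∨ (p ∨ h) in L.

h

k ∧ y = k
k ∧ o = m
p ∨ h = h
m ∨ h = h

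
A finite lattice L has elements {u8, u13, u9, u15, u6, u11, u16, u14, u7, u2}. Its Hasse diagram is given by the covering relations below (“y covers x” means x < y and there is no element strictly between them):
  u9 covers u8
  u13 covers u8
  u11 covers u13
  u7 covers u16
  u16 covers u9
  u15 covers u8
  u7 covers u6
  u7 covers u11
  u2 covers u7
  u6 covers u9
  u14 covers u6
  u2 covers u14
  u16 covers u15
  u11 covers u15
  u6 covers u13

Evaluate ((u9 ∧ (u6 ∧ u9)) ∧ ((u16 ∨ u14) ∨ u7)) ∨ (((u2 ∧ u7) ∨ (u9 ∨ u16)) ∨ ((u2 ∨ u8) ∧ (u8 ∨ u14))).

u2

u6 ∧ u9 = u9
u9 ∧ u9 = u9
u16 ∨ u14 = u2
u2 ∨ u7 = u2
u9 ∧ u2 = u9
u2 ∧ u7 = u7
u9 ∨ u16 = u16
u7 ∨ u16 = u7
u2 ∨ u8 = u2
u8 ∨ u14 = u14
u2 ∧ u14 = u14
u7 ∨ u14 = u2
u9 ∨ u2 = u2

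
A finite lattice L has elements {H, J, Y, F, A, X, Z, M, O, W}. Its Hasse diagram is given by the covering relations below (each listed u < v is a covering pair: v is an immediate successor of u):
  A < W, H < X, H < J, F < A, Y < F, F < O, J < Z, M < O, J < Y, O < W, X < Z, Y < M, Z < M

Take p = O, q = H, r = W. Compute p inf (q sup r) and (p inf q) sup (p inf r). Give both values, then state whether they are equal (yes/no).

q sup r = W, so p inf (q sup r) = O inf W = O.
p inf q = H and p inf r = O, so (p inf q) sup (p inf r) = H sup O = O.
Equal: yes.

O; O; yes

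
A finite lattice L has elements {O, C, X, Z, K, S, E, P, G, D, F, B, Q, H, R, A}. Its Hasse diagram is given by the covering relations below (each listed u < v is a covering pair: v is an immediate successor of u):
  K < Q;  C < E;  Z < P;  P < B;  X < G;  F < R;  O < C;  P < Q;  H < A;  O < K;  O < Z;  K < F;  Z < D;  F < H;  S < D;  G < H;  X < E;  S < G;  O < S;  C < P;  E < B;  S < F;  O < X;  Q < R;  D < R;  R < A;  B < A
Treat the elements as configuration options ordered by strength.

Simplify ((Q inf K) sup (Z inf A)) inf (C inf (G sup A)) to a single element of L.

C

Q ∧ K = K
Z ∧ A = Z
K ∨ Z = Q
G ∨ A = A
C ∧ A = C
Q ∧ C = C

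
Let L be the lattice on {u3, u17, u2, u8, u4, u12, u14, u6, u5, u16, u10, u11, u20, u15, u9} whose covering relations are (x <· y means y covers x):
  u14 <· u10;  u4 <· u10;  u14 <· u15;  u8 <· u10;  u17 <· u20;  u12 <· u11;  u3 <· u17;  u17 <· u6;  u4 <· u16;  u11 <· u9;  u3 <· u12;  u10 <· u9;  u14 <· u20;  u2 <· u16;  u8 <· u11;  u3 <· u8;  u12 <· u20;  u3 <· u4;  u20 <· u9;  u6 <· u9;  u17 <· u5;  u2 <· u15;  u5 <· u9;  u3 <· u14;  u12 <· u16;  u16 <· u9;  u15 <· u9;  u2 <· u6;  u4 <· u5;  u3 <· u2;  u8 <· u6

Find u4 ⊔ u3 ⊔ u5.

Common upper bounds of {u4, u3, u5}: u5, u9.
The least among these is u5.

u5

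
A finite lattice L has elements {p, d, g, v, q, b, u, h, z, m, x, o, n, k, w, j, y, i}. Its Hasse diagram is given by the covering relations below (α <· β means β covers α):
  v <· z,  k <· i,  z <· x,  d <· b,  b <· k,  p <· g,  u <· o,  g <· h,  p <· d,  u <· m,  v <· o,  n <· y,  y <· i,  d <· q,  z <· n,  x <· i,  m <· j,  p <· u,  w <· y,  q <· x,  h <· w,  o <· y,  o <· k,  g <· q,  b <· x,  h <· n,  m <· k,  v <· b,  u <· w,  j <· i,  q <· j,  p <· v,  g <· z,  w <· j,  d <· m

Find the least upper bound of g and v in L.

z

Common upper bounds of {g, v}: i, n, x, y, z.
The least among these is z.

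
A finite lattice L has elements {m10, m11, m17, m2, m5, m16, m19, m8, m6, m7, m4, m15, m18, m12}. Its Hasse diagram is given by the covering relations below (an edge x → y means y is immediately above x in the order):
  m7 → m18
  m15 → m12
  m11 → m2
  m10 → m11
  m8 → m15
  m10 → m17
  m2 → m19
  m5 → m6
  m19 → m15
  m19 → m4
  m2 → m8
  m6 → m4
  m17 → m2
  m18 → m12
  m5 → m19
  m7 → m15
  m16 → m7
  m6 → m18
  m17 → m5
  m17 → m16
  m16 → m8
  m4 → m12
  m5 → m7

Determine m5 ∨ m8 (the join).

Common upper bounds of {m5, m8}: m12, m15.
The least among these is m15.

m15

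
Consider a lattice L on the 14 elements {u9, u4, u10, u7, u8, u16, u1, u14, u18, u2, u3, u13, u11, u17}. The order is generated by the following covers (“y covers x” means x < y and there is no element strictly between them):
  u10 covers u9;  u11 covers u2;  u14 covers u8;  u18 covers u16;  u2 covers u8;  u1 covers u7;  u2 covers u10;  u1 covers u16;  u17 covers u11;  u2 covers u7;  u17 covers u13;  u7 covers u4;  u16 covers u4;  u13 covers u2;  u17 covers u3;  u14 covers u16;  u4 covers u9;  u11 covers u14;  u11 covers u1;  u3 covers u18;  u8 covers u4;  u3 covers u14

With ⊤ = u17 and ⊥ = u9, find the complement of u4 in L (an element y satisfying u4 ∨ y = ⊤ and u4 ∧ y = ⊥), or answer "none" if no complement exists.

none

For every candidate y, either u4 ∨ y ≠ u17 or u4 ∧ y ≠ u9; no complement exists.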